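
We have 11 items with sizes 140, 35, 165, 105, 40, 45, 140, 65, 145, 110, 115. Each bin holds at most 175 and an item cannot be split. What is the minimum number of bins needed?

7

Total = 165 + 145 + 140 + 140 + 115 + 110 + 105 + 65 + 45 + 40 + 35 = 1105.
Lower bound: ⌈1105/175⌉ = 7 bins.
A packing using 7 bins:
  bin 1: 165 = 165
  bin 2: 145 = 145
  bin 3: 140 + 35 = 175
  bin 4: 140 = 140
  bin 5: 115 + 45 = 160
  bin 6: 110 + 65 = 175
  bin 7: 105 + 40 = 145
This matches the lower bound, so 7 is optimal.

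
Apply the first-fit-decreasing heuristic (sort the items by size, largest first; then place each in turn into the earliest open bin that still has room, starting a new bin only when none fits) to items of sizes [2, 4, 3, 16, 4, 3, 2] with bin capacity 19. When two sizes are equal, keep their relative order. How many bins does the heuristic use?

2

Sorted descending: 16, 4, 4, 3, 3, 2, 2.
  16 → bin 1 (new)  [load 16/19]
  4 → bin 2 (new)  [load 4/19]
  4 → bin 2  [load 8/19]
  3 → bin 1  [load 19/19]
  3 → bin 2  [load 11/19]
  2 → bin 2  [load 13/19]
  2 → bin 2  [load 15/19]
2 bins opened.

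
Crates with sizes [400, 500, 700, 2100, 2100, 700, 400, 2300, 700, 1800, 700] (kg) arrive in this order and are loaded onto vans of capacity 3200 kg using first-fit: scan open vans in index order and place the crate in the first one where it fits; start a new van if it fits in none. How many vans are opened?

5

  400 → van 1 (new)  [load 400/3200]
  500 → van 1  [load 900/3200]
  700 → van 1  [load 1600/3200]
  2100 → van 2 (new)  [load 2100/3200]
  2100 → van 3 (new)  [load 2100/3200]
  700 → van 1  [load 2300/3200]
  400 → van 1  [load 2700/3200]
  2300 → van 4 (new)  [load 2300/3200]
  700 → van 2  [load 2800/3200]
  1800 → van 5 (new)  [load 1800/3200]
  700 → van 3  [load 2800/3200]
5 vans opened.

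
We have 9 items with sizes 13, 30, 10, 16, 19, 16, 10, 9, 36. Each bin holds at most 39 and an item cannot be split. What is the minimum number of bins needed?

5

Total = 36 + 30 + 19 + 16 + 16 + 13 + 10 + 10 + 9 = 159.
Lower bound: ⌈159/39⌉ = 5 bins.
A packing using 5 bins:
  bin 1: 36 = 36
  bin 2: 30 + 9 = 39
  bin 3: 19 + 16 = 35
  bin 4: 16 + 13 + 10 = 39
  bin 5: 10 = 10
This matches the lower bound, so 5 is optimal.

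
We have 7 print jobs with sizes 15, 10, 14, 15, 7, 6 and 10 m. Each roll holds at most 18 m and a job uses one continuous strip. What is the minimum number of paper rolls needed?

5

Total = 15 + 15 + 14 + 10 + 10 + 7 + 6 = 77 m.
Lower bound: ⌈77/18⌉ = 5 paper rolls.
A packing using 5 paper rolls:
  roll 1: 15 = 15
  roll 2: 15 = 15
  roll 3: 14 = 14
  roll 4: 10 + 7 = 17
  roll 5: 10 + 6 = 16
This matches the lower bound, so 5 is optimal.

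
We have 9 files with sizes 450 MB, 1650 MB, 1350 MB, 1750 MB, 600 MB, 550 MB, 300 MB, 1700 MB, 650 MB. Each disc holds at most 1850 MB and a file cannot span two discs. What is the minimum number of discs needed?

Total = 1750 + 1700 + 1650 + 1350 + 650 + 600 + 550 + 450 + 300 = 9000 MB.
Lower bound: ⌈9000/1850⌉ = 5 discs.
A packing using 6 discs:
  disc 1: 1750 = 1750
  disc 2: 1700 = 1700
  disc 3: 1650 = 1650
  disc 4: 1350 + 450 = 1800
  disc 5: 650 + 600 + 550 = 1800
  disc 6: 300 = 300
No arrangement into 5 discs stays within capacity, so 6 is optimal.

6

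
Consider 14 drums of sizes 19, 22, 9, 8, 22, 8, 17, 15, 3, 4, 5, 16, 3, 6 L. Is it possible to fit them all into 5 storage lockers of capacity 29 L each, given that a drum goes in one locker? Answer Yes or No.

No

Total = 157 L; ⌈157/29⌉ = 6.
At least 6 storage lockers are required, but only 5 are allowed.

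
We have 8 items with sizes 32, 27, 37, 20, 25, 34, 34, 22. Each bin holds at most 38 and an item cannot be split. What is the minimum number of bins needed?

8

Total = 37 + 34 + 34 + 32 + 27 + 25 + 22 + 20 = 231.
Lower bound: ⌈231/38⌉ = 7 bins.
Also, 8 items each exceed 19, and no two of those can share a bin, so at least 8 bins are needed.
A packing using 8 bins:
  bin 1: 37 = 37
  bin 2: 34 = 34
  bin 3: 34 = 34
  bin 4: 32 = 32
  bin 5: 27 = 27
  bin 6: 25 = 25
  bin 7: 22 = 22
  bin 8: 20 = 20
This matches the lower bound, so 8 is optimal.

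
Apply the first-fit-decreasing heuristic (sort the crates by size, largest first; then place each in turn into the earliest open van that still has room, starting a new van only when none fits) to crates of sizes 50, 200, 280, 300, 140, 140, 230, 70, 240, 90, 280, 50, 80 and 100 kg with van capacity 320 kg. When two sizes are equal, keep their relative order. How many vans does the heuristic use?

Sorted descending: 300, 280, 280, 240, 230, 200, 140, 140, 100, 90, 80, 70, 50, 50.
  300 → van 1 (new)  [load 300/320]
  280 → van 2 (new)  [load 280/320]
  280 → van 3 (new)  [load 280/320]
  240 → van 4 (new)  [load 240/320]
  230 → van 5 (new)  [load 230/320]
  200 → van 6 (new)  [load 200/320]
  140 → van 7 (new)  [load 140/320]
  140 → van 7  [load 280/320]
  100 → van 6  [load 300/320]
  90 → van 5  [load 320/320]
  80 → van 4  [load 320/320]
  70 → van 8 (new)  [load 70/320]
  50 → van 8  [load 120/320]
  50 → van 8  [load 170/320]
8 vans opened.

8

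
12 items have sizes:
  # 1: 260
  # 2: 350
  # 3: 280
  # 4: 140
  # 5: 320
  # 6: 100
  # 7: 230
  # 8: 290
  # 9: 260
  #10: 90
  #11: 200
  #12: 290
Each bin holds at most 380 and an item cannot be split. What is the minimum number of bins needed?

Total = 350 + 320 + 290 + 290 + 280 + 260 + 260 + 230 + 200 + 140 + 100 + 90 = 2810.
Lower bound: ⌈2810/380⌉ = 8 bins.
Also, 9 items each exceed 190, and no two of those can share a bin, so at least 9 bins are needed.
A packing using 9 bins:
  bin 1: 350 = 350
  bin 2: 320 = 320
  bin 3: 290 + 90 = 380
  bin 4: 290 = 290
  bin 5: 280 + 100 = 380
  bin 6: 260 = 260
  bin 7: 260 = 260
  bin 8: 230 + 140 = 370
  bin 9: 200 = 200
This matches the lower bound, so 9 is optimal.

9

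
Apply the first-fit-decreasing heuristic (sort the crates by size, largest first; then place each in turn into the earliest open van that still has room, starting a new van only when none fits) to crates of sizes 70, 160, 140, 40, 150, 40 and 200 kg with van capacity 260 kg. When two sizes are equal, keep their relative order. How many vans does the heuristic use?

Sorted descending: 200, 160, 150, 140, 70, 40, 40.
  200 → van 1 (new)  [load 200/260]
  160 → van 2 (new)  [load 160/260]
  150 → van 3 (new)  [load 150/260]
  140 → van 4 (new)  [load 140/260]
  70 → van 2  [load 230/260]
  40 → van 1  [load 240/260]
  40 → van 3  [load 190/260]
4 vans opened.

4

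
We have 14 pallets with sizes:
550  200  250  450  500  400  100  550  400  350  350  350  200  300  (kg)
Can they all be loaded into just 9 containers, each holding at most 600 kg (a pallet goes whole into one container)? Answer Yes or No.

No

Total = 4950 kg; ⌈4950/600⌉ = 9.
The bound of 9 does not rule out 9, but exhaustive search shows no assignment into 9 containers of capacity 600 kg exists — the minimum is 10.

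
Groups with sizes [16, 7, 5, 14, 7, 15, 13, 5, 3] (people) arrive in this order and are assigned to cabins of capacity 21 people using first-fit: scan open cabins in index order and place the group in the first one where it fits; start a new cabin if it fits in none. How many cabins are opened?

  16 → cabin 1 (new)  [load 16/21]
  7 → cabin 2 (new)  [load 7/21]
  5 → cabin 1  [load 21/21]
  14 → cabin 2  [load 21/21]
  7 → cabin 3 (new)  [load 7/21]
  15 → cabin 4 (new)  [load 15/21]
  13 → cabin 3  [load 20/21]
  5 → cabin 4  [load 20/21]
  3 → cabin 5 (new)  [load 3/21]
5 cabins opened.

5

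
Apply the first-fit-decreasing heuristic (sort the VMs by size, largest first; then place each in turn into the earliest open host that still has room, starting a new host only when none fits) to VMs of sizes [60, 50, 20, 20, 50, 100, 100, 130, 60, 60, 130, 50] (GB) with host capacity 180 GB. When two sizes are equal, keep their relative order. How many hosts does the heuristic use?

5

Sorted descending: 130, 130, 100, 100, 60, 60, 60, 50, 50, 50, 20, 20.
  130 → host 1 (new)  [load 130/180]
  130 → host 2 (new)  [load 130/180]
  100 → host 3 (new)  [load 100/180]
  100 → host 4 (new)  [load 100/180]
  60 → host 3  [load 160/180]
  60 → host 4  [load 160/180]
  60 → host 5 (new)  [load 60/180]
  50 → host 1  [load 180/180]
  50 → host 2  [load 180/180]
  50 → host 5  [load 110/180]
  20 → host 3  [load 180/180]
  20 → host 4  [load 180/180]
5 hosts opened.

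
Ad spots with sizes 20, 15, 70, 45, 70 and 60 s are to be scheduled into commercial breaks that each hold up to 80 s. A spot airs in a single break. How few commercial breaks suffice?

Total = 70 + 70 + 60 + 45 + 20 + 15 = 280 s.
Lower bound: ⌈280/80⌉ = 4 commercial breaks.
A packing using 4 commercial breaks:
  break 1: 70 = 70
  break 2: 70 = 70
  break 3: 60 + 20 = 80
  break 4: 45 + 15 = 60
This matches the lower bound, so 4 is optimal.

4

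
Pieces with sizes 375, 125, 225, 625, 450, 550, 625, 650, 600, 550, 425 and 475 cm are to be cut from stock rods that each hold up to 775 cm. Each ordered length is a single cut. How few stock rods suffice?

10

Total = 650 + 625 + 625 + 600 + 550 + 550 + 475 + 450 + 425 + 375 + 225 + 125 = 5675 cm.
Lower bound: ⌈5675/775⌉ = 8 stock rods.
Also, 9 pieces each exceed 775/2 cm, and no two of those can share a stock rod, so at least 9 stock rods are needed.
A packing using 10 stock rods:
  stock rod 1: 650 + 125 = 775
  stock rod 2: 625 = 625
  stock rod 3: 625 = 625
  stock rod 4: 600 = 600
  stock rod 5: 550 + 225 = 775
  stock rod 6: 550 = 550
  stock rod 7: 475 = 475
  stock rod 8: 450 = 450
  stock rod 9: 425 = 425
  stock rod 10: 375 = 375
No arrangement into 9 stock rods stays within capacity, so 10 is optimal.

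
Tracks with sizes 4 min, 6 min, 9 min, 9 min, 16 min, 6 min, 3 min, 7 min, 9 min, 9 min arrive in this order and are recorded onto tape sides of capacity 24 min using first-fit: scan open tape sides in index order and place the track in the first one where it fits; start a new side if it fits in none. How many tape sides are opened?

4

  4 → side 1 (new)  [load 4/24]
  6 → side 1  [load 10/24]
  9 → side 1  [load 19/24]
  9 → side 2 (new)  [load 9/24]
  16 → side 3 (new)  [load 16/24]
  6 → side 2  [load 15/24]
  3 → side 1  [load 22/24]
  7 → side 2  [load 22/24]
  9 → side 4 (new)  [load 9/24]
  9 → side 4  [load 18/24]
4 tape sides opened.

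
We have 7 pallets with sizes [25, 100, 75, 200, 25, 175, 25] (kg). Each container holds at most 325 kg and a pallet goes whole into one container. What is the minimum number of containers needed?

Total = 200 + 175 + 100 + 75 + 25 + 25 + 25 = 625 kg.
Lower bound: ⌈625/325⌉ = 2 containers.
A packing using 2 containers:
  container 1: 200 + 100 + 25 = 325
  container 2: 175 + 75 + 25 + 25 = 300
This matches the lower bound, so 2 is optimal.

2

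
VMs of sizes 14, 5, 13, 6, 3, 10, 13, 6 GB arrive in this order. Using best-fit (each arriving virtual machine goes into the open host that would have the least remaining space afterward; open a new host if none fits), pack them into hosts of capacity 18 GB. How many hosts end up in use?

5

  14 → host 1 (new)  [load 14/18]
  5 → host 2 (new)  [load 5/18]
  13 → host 2  [load 18/18]
  6 → host 3 (new)  [load 6/18]
  3 → host 1  [load 17/18]
  10 → host 3  [load 16/18]
  13 → host 4 (new)  [load 13/18]
  6 → host 5 (new)  [load 6/18]
5 hosts opened.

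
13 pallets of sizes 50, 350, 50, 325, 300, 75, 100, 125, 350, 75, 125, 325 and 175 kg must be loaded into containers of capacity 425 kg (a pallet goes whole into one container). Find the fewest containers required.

Total = 350 + 350 + 325 + 325 + 300 + 175 + 125 + 125 + 100 + 75 + 75 + 50 + 50 = 2425 kg.
Lower bound: ⌈2425/425⌉ = 6 containers.
A packing using 6 containers:
  container 1: 350 + 75 = 425
  container 2: 350 + 75 = 425
  container 3: 325 + 100 = 425
  container 4: 325 + 50 + 50 = 425
  container 5: 300 + 125 = 425
  container 6: 175 + 125 = 300
This matches the lower bound, so 6 is optimal.

6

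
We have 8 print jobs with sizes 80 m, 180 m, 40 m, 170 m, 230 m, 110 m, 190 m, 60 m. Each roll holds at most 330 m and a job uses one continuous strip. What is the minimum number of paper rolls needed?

Total = 230 + 190 + 180 + 170 + 110 + 80 + 60 + 40 = 1060 m.
Lower bound: ⌈1060/330⌉ = 4 paper rolls.
A packing using 4 paper rolls:
  roll 1: 230 + 80 = 310
  roll 2: 190 + 110 = 300
  roll 3: 180 + 60 + 40 = 280
  roll 4: 170 = 170
This matches the lower bound, so 4 is optimal.

4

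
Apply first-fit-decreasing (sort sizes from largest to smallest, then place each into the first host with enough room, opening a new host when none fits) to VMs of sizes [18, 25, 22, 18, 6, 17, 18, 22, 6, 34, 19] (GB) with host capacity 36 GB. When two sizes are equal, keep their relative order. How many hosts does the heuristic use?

7

Sorted descending: 34, 25, 22, 22, 19, 18, 18, 18, 17, 6, 6.
  34 → host 1 (new)  [load 34/36]
  25 → host 2 (new)  [load 25/36]
  22 → host 3 (new)  [load 22/36]
  22 → host 4 (new)  [load 22/36]
  19 → host 5 (new)  [load 19/36]
  18 → host 6 (new)  [load 18/36]
  18 → host 6  [load 36/36]
  18 → host 7 (new)  [load 18/36]
  17 → host 5  [load 36/36]
  6 → host 2  [load 31/36]
  6 → host 3  [load 28/36]
7 hosts opened.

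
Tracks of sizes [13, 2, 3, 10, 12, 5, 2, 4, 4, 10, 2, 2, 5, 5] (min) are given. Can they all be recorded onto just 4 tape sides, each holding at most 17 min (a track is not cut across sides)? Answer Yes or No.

Total = 79 min; ⌈79/17⌉ = 5.
At least 5 tape sides are required, but only 4 are allowed.

No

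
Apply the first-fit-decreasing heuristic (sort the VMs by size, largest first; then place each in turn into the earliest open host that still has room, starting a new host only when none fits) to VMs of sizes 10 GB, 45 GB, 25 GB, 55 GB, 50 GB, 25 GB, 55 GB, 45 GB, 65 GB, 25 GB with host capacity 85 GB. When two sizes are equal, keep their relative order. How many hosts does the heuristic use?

6

Sorted descending: 65, 55, 55, 50, 45, 45, 25, 25, 25, 10.
  65 → host 1 (new)  [load 65/85]
  55 → host 2 (new)  [load 55/85]
  55 → host 3 (new)  [load 55/85]
  50 → host 4 (new)  [load 50/85]
  45 → host 5 (new)  [load 45/85]
  45 → host 6 (new)  [load 45/85]
  25 → host 2  [load 80/85]
  25 → host 3  [load 80/85]
  25 → host 4  [load 75/85]
  10 → host 1  [load 75/85]
6 hosts opened.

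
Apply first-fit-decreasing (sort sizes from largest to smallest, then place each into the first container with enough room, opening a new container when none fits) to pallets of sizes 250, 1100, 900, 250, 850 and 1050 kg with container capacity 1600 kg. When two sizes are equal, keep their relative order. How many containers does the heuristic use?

Sorted descending: 1100, 1050, 900, 850, 250, 250.
  1100 → container 1 (new)  [load 1100/1600]
  1050 → container 2 (new)  [load 1050/1600]
  900 → container 3 (new)  [load 900/1600]
  850 → container 4 (new)  [load 850/1600]
  250 → container 1  [load 1350/1600]
  250 → container 1  [load 1600/1600]
4 containers opened.

4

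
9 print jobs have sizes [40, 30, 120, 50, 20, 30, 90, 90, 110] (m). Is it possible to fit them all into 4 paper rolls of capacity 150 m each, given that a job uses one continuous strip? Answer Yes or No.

Yes

A valid assignment using 4 paper rolls:
  roll 1: 120 + 30 = 150
  roll 2: 110 + 40 = 150
  roll 3: 90 + 50 = 140
  roll 4: 90 + 30 + 20 = 140
Every load is within 150 m, so 4 paper rolls suffice.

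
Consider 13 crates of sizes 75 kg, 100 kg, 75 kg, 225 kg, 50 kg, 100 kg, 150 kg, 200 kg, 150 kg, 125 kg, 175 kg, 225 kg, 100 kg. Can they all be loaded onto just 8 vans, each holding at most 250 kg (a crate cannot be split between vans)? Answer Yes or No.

Yes

A valid assignment using 8 vans:
  van 1: 225 = 225
  van 2: 225 = 225
  van 3: 200 + 50 = 250
  van 4: 175 + 75 = 250
  van 5: 150 + 100 = 250
  van 6: 150 + 100 = 250
  van 7: 125 + 100 = 225
  van 8: 75 = 75
Every load is within 250 kg, so 8 vans suffice.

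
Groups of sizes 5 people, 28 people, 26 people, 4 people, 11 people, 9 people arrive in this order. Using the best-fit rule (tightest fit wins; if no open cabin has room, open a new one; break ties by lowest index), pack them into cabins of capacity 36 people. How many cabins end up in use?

  5 → cabin 1 (new)  [load 5/36]
  28 → cabin 1  [load 33/36]
  26 → cabin 2 (new)  [load 26/36]
  4 → cabin 2  [load 30/36]
  11 → cabin 3 (new)  [load 11/36]
  9 → cabin 3  [load 20/36]
3 cabins opened.

3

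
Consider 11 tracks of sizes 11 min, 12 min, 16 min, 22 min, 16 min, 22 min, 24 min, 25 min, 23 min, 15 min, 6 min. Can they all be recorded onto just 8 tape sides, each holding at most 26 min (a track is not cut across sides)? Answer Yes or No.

Total = 192 min; ⌈192/26⌉ = 8.
The bound of 8 does not rule out 8, but exhaustive search shows no assignment into 8 tape sides of capacity 26 min exists — the minimum is 9.

No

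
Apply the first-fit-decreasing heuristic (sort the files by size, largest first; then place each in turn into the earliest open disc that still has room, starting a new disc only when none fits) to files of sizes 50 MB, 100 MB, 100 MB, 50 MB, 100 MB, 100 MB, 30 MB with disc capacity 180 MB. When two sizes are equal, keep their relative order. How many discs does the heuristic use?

Sorted descending: 100, 100, 100, 100, 50, 50, 30.
  100 → disc 1 (new)  [load 100/180]
  100 → disc 2 (new)  [load 100/180]
  100 → disc 3 (new)  [load 100/180]
  100 → disc 4 (new)  [load 100/180]
  50 → disc 1  [load 150/180]
  50 → disc 2  [load 150/180]
  30 → disc 1  [load 180/180]
4 discs opened.

4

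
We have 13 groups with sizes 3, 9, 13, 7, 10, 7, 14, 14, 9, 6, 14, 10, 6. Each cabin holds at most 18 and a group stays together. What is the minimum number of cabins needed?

8

Total = 14 + 14 + 14 + 13 + 10 + 10 + 9 + 9 + 7 + 7 + 6 + 6 + 3 = 122.
Lower bound: ⌈122/18⌉ = 7 cabins.
A packing using 8 cabins:
  cabin 1: 14 + 3 = 17
  cabin 2: 14 = 14
  cabin 3: 14 = 14
  cabin 4: 13 = 13
  cabin 5: 10 + 7 = 17
  cabin 6: 10 + 7 = 17
  cabin 7: 9 + 9 = 18
  cabin 8: 6 + 6 = 12
No arrangement into 7 cabins stays within capacity, so 8 is optimal.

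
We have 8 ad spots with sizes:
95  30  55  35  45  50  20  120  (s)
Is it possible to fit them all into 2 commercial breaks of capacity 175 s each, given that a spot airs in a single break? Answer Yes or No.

No

Total = 450 s; ⌈450/175⌉ = 3.
At least 3 commercial breaks are required, but only 2 are allowed.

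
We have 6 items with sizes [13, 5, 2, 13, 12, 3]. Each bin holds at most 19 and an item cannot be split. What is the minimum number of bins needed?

Total = 13 + 13 + 12 + 5 + 3 + 2 = 48.
Lower bound: ⌈48/19⌉ = 3 bins.
A packing using 3 bins:
  bin 1: 13 + 5 = 18
  bin 2: 13 + 3 + 2 = 18
  bin 3: 12 = 12
This matches the lower bound, so 3 is optimal.

3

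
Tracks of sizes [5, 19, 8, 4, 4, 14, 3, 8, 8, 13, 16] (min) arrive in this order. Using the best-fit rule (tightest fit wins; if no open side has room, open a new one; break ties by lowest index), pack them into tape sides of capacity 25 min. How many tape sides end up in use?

5

  5 → side 1 (new)  [load 5/25]
  19 → side 1  [load 24/25]
  8 → side 2 (new)  [load 8/25]
  4 → side 2  [load 12/25]
  4 → side 2  [load 16/25]
  14 → side 3 (new)  [load 14/25]
  3 → side 2  [load 19/25]
  8 → side 3  [load 22/25]
  8 → side 4 (new)  [load 8/25]
  13 → side 4  [load 21/25]
  16 → side 5 (new)  [load 16/25]
5 tape sides opened.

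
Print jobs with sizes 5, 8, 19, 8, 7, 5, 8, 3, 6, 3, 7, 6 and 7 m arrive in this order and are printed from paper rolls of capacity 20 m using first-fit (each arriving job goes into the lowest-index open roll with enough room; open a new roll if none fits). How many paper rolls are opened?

  5 → roll 1 (new)  [load 5/20]
  8 → roll 1  [load 13/20]
  19 → roll 2 (new)  [load 19/20]
  8 → roll 3 (new)  [load 8/20]
  7 → roll 1  [load 20/20]
  5 → roll 3  [load 13/20]
  8 → roll 4 (new)  [load 8/20]
  3 → roll 3  [load 16/20]
  6 → roll 4  [load 14/20]
  3 → roll 3  [load 19/20]
  7 → roll 5 (new)  [load 7/20]
  6 → roll 4  [load 20/20]
  7 → roll 5  [load 14/20]
5 paper rolls opened.

5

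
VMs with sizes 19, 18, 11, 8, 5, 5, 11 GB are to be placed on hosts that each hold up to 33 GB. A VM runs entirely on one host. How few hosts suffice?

3

Total = 19 + 18 + 11 + 11 + 8 + 5 + 5 = 77 GB.
Lower bound: ⌈77/33⌉ = 3 hosts.
A packing using 3 hosts:
  host 1: 19 + 11 = 30
  host 2: 18 + 11 = 29
  host 3: 8 + 5 + 5 = 18
This matches the lower bound, so 3 is optimal.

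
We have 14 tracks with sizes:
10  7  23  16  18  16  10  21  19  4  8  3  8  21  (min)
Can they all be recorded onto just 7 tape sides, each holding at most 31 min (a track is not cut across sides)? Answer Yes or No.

A valid assignment using 7 tape sides:
  side 1: 23 + 8 = 31
  side 2: 21 + 10 = 31
  side 3: 21 + 10 = 31
  side 4: 19 + 8 + 4 = 31
  side 5: 18 + 7 + 3 = 28
  side 6: 16 = 16
  side 7: 16 = 16
Every load is within 31 min, so 7 tape sides suffice.

Yes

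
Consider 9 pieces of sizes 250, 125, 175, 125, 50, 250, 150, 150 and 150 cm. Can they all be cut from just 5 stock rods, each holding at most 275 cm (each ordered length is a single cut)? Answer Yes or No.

No

Total = 1425 cm; ⌈1425/275⌉ = 6.
At least 6 stock rods are required, but only 5 are allowed.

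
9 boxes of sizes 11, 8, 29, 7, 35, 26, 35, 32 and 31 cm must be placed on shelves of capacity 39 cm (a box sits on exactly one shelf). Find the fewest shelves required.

6

Total = 35 + 35 + 32 + 31 + 29 + 26 + 11 + 8 + 7 = 214 cm.
Lower bound: ⌈214/39⌉ = 6 shelves.
A packing using 6 shelves:
  shelf 1: 35 = 35
  shelf 2: 35 = 35
  shelf 3: 32 + 7 = 39
  shelf 4: 31 + 8 = 39
  shelf 5: 29 = 29
  shelf 6: 26 + 11 = 37
This matches the lower bound, so 6 is optimal.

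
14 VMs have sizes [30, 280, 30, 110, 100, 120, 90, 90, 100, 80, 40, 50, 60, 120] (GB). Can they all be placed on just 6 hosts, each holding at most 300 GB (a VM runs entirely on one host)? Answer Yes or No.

A valid assignment using 5 hosts:
  host 1: 280 = 280
  host 2: 120 + 120 + 60 = 300
  host 3: 110 + 100 + 90 = 300
  host 4: 100 + 90 + 80 + 30 = 300
  host 5: 50 + 40 + 30 = 120
That uses only 5 ≤ 6, so 6 hosts are enough.

Yes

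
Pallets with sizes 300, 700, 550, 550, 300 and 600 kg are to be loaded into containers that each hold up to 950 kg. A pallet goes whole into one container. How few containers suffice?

Total = 700 + 600 + 550 + 550 + 300 + 300 = 3000 kg.
Lower bound: ⌈3000/950⌉ = 4 containers.
A packing using 4 containers:
  container 1: 700 = 700
  container 2: 600 + 300 = 900
  container 3: 550 + 300 = 850
  container 4: 550 = 550
This matches the lower bound, so 4 is optimal.

4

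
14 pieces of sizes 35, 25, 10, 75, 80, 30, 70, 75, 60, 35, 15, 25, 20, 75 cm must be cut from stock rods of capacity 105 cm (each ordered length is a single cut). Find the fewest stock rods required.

Total = 80 + 75 + 75 + 75 + 70 + 60 + 35 + 35 + 30 + 25 + 25 + 20 + 15 + 10 = 630 cm.
Lower bound: ⌈630/105⌉ = 6 stock rods.
A packing using 7 stock rods:
  stock rod 1: 80 + 25 = 105
  stock rod 2: 75 + 30 = 105
  stock rod 3: 75 + 25 = 100
  stock rod 4: 75 + 20 + 10 = 105
  stock rod 5: 70 + 35 = 105
  stock rod 6: 60 + 35 = 95
  stock rod 7: 15 = 15
No arrangement into 6 stock rods stays within capacity, so 7 is optimal.

7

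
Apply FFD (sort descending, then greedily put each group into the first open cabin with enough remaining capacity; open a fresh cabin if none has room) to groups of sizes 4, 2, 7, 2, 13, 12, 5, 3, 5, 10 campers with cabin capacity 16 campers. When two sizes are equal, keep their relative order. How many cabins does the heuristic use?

Sorted descending: 13, 12, 10, 7, 5, 5, 4, 3, 2, 2.
  13 → cabin 1 (new)  [load 13/16]
  12 → cabin 2 (new)  [load 12/16]
  10 → cabin 3 (new)  [load 10/16]
  7 → cabin 4 (new)  [load 7/16]
  5 → cabin 3  [load 15/16]
  5 → cabin 4  [load 12/16]
  4 → cabin 2  [load 16/16]
  3 → cabin 1  [load 16/16]
  2 → cabin 4  [load 14/16]
  2 → cabin 4  [load 16/16]
4 cabins opened.

4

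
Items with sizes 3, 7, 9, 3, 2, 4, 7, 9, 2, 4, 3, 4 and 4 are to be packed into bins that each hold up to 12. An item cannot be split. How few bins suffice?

6

Total = 9 + 9 + 7 + 7 + 4 + 4 + 4 + 4 + 3 + 3 + 3 + 2 + 2 = 61.
Lower bound: ⌈61/12⌉ = 6 bins.
A packing using 6 bins:
  bin 1: 9 + 3 = 12
  bin 2: 9 + 3 = 12
  bin 3: 7 + 4 = 11
  bin 4: 7 + 4 = 11
  bin 5: 4 + 4 + 3 = 11
  bin 6: 2 + 2 = 4
This matches the lower bound, so 6 is optimal.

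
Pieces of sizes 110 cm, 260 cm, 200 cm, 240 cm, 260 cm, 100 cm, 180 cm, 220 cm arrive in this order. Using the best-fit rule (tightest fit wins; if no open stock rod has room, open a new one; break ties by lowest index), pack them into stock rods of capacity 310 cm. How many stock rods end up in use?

6

  110 → stock rod 1 (new)  [load 110/310]
  260 → stock rod 2 (new)  [load 260/310]
  200 → stock rod 1  [load 310/310]
  240 → stock rod 3 (new)  [load 240/310]
  260 → stock rod 4 (new)  [load 260/310]
  100 → stock rod 5 (new)  [load 100/310]
  180 → stock rod 5  [load 280/310]
  220 → stock rod 6 (new)  [load 220/310]
6 stock rods opened.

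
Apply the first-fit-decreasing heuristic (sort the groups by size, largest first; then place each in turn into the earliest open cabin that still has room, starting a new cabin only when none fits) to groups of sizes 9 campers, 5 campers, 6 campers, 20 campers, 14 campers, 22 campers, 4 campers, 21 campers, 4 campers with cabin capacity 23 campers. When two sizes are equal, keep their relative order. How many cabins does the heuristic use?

Sorted descending: 22, 21, 20, 14, 9, 6, 5, 4, 4.
  22 → cabin 1 (new)  [load 22/23]
  21 → cabin 2 (new)  [load 21/23]
  20 → cabin 3 (new)  [load 20/23]
  14 → cabin 4 (new)  [load 14/23]
  9 → cabin 4  [load 23/23]
  6 → cabin 5 (new)  [load 6/23]
  5 → cabin 5  [load 11/23]
  4 → cabin 5  [load 15/23]
  4 → cabin 5  [load 19/23]
5 cabins opened.

5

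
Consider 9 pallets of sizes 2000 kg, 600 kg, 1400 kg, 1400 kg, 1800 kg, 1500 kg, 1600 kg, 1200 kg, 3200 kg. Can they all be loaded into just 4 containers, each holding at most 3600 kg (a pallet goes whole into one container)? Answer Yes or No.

Total = 14700 kg; ⌈14700/3600⌉ = 5.
At least 5 containers are required, but only 4 are allowed.

No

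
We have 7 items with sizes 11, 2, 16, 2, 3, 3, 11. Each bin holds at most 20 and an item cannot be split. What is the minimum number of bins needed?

Total = 16 + 11 + 11 + 3 + 3 + 2 + 2 = 48.
Lower bound: ⌈48/20⌉ = 3 bins.
A packing using 3 bins:
  bin 1: 16 + 3 = 19
  bin 2: 11 + 3 + 2 + 2 = 18
  bin 3: 11 = 11
This matches the lower bound, so 3 is optimal.

3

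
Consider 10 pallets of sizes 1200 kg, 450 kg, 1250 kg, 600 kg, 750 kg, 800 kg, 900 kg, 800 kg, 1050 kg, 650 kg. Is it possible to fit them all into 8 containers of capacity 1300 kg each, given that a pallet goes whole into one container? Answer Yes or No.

A valid assignment using 8 containers:
  container 1: 1250 = 1250
  container 2: 1200 = 1200
  container 3: 1050 = 1050
  container 4: 900 = 900
  container 5: 800 + 450 = 1250
  container 6: 800 = 800
  container 7: 750 = 750
  container 8: 650 + 600 = 1250
Every load is within 1300 kg, so 8 containers suffice.

Yes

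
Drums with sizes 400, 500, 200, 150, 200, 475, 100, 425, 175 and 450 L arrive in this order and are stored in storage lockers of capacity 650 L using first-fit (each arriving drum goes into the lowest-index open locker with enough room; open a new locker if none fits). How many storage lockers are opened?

6

  400 → locker 1 (new)  [load 400/650]
  500 → locker 2 (new)  [load 500/650]
  200 → locker 1  [load 600/650]
  150 → locker 2  [load 650/650]
  200 → locker 3 (new)  [load 200/650]
  475 → locker 4 (new)  [load 475/650]
  100 → locker 3  [load 300/650]
  425 → locker 5 (new)  [load 425/650]
  175 → locker 3  [load 475/650]
  450 → locker 6 (new)  [load 450/650]
6 storage lockers opened.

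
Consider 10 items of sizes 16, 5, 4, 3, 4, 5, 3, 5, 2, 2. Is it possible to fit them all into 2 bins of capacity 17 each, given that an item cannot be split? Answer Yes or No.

No

Total = 49; ⌈49/17⌉ = 3.
At least 3 bins are required, but only 2 are allowed.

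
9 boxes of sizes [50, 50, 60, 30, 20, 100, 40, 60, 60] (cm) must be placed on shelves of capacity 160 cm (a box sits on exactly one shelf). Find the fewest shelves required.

3

Total = 100 + 60 + 60 + 60 + 50 + 50 + 40 + 30 + 20 = 470 cm.
Lower bound: ⌈470/160⌉ = 3 shelves.
A packing using 3 shelves:
  shelf 1: 100 + 60 = 160
  shelf 2: 60 + 60 + 40 = 160
  shelf 3: 50 + 50 + 30 + 20 = 150
This matches the lower bound, so 3 is optimal.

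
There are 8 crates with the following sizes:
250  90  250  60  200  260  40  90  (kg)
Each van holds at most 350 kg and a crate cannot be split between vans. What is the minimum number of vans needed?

4

Total = 260 + 250 + 250 + 200 + 90 + 90 + 60 + 40 = 1240 kg.
Lower bound: ⌈1240/350⌉ = 4 vans.
A packing using 4 vans:
  van 1: 260 + 90 = 350
  van 2: 250 + 90 = 340
  van 3: 250 + 60 + 40 = 350
  van 4: 200 = 200
This matches the lower bound, so 4 is optimal.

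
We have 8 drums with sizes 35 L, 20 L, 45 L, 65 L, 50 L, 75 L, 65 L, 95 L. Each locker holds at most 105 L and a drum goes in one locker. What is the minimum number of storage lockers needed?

5

Total = 95 + 75 + 65 + 65 + 50 + 45 + 35 + 20 = 450 L.
Lower bound: ⌈450/105⌉ = 5 storage lockers.
A packing using 5 storage lockers:
  locker 1: 95 = 95
  locker 2: 75 + 20 = 95
  locker 3: 65 + 35 = 100
  locker 4: 65 = 65
  locker 5: 50 + 45 = 95
This matches the lower bound, so 5 is optimal.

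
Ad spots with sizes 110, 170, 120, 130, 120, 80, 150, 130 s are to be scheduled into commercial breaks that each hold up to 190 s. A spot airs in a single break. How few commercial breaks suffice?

Total = 170 + 150 + 130 + 130 + 120 + 120 + 110 + 80 = 1010 s.
Lower bound: ⌈1010/190⌉ = 6 commercial breaks.
Also, 7 ad spots each exceed 95 s, and no two of those can share a break, so at least 7 commercial breaks are needed.
A packing using 7 commercial breaks:
  break 1: 170 = 170
  break 2: 150 = 150
  break 3: 130 = 130
  break 4: 130 = 130
  break 5: 120 = 120
  break 6: 120 = 120
  break 7: 110 + 80 = 190
This matches the lower bound, so 7 is optimal.

7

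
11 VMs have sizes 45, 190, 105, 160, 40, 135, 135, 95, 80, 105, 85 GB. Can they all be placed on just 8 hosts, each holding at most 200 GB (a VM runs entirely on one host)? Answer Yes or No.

Yes

A valid assignment using 7 hosts:
  host 1: 190 = 190
  host 2: 160 + 40 = 200
  host 3: 135 + 45 = 180
  host 4: 135 = 135
  host 5: 105 + 95 = 200
  host 6: 105 + 85 = 190
  host 7: 80 = 80
That uses only 7 ≤ 8, so 8 hosts are enough.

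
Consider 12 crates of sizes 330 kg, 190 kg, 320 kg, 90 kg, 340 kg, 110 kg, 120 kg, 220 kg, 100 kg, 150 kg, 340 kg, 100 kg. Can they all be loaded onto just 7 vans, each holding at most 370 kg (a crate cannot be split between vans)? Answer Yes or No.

Total = 2410 kg; ⌈2410/370⌉ = 7.
The bound of 7 does not rule out 7, but exhaustive search shows no assignment into 7 vans of capacity 370 kg exists — the minimum is 8.

No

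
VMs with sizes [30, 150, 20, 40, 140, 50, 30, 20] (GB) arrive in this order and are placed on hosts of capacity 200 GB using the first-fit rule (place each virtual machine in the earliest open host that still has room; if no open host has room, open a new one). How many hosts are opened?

3

  30 → host 1 (new)  [load 30/200]
  150 → host 1  [load 180/200]
  20 → host 1  [load 200/200]
  40 → host 2 (new)  [load 40/200]
  140 → host 2  [load 180/200]
  50 → host 3 (new)  [load 50/200]
  30 → host 3  [load 80/200]
  20 → host 2  [load 200/200]
3 hosts opened.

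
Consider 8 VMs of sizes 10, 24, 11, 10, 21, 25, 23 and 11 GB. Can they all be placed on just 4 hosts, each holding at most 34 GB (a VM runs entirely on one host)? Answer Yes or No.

Total = 135 GB; ⌈135/34⌉ = 4.
The bound of 4 does not rule out 4, but exhaustive search shows no assignment into 4 hosts of capacity 34 GB exists — the minimum is 5.

No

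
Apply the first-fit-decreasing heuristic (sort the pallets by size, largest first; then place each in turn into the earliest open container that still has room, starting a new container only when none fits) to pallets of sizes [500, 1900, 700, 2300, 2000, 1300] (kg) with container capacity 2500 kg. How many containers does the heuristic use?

Sorted descending: 2300, 2000, 1900, 1300, 700, 500.
  2300 → container 1 (new)  [load 2300/2500]
  2000 → container 2 (new)  [load 2000/2500]
  1900 → container 3 (new)  [load 1900/2500]
  1300 → container 4 (new)  [load 1300/2500]
  700 → container 4  [load 2000/2500]
  500 → container 2  [load 2500/2500]
4 containers opened.

4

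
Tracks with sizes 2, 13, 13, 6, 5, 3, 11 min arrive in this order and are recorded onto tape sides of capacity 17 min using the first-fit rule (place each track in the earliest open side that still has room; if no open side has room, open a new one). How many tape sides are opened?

  2 → side 1 (new)  [load 2/17]
  13 → side 1  [load 15/17]
  13 → side 2 (new)  [load 13/17]
  6 → side 3 (new)  [load 6/17]
  5 → side 3  [load 11/17]
  3 → side 2  [load 16/17]
  11 → side 4 (new)  [load 11/17]
4 tape sides opened.

4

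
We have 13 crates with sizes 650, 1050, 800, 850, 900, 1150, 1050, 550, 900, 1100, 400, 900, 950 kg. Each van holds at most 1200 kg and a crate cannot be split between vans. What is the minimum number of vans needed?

Total = 1150 + 1100 + 1050 + 1050 + 950 + 900 + 900 + 900 + 850 + 800 + 650 + 550 + 400 = 11250 kg.
Lower bound: ⌈11250/1200⌉ = 10 vans.
Also, 11 crates each exceed 600 kg, and no two of those can share a van, so at least 11 vans are needed.
A packing using 11 vans:
  van 1: 1150 = 1150
  van 2: 1100 = 1100
  van 3: 1050 = 1050
  van 4: 1050 = 1050
  van 5: 950 = 950
  van 6: 900 = 900
  van 7: 900 = 900
  van 8: 900 = 900
  van 9: 850 = 850
  van 10: 800 + 400 = 1200
  van 11: 650 + 550 = 1200
This matches the lower bound, so 11 is optimal.

11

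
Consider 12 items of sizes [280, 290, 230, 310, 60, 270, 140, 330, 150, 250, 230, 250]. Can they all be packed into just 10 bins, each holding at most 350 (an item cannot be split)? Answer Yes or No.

Yes

A valid assignment using 10 bins:
  bin 1: 330 = 330
  bin 2: 310 = 310
  bin 3: 290 + 60 = 350
  bin 4: 280 = 280
  bin 5: 270 = 270
  bin 6: 250 = 250
  bin 7: 250 = 250
  bin 8: 230 = 230
  bin 9: 230 = 230
  bin 10: 150 + 140 = 290
Every load is within 350, so 10 bins suffice.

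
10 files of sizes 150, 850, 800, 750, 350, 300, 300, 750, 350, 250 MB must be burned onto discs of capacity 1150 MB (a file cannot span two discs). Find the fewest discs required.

5

Total = 850 + 800 + 750 + 750 + 350 + 350 + 300 + 300 + 250 + 150 = 4850 MB.
Lower bound: ⌈4850/1150⌉ = 5 discs.
A packing using 5 discs:
  disc 1: 850 + 300 = 1150
  disc 2: 800 + 350 = 1150
  disc 3: 750 + 350 = 1100
  disc 4: 750 + 300 = 1050
  disc 5: 250 + 150 = 400
This matches the lower bound, so 5 is optimal.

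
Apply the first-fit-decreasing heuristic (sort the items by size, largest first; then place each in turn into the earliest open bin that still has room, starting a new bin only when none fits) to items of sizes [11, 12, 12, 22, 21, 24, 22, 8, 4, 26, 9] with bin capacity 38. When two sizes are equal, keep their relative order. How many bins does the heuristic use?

Sorted descending: 26, 24, 22, 22, 21, 12, 12, 11, 9, 8, 4.
  26 → bin 1 (new)  [load 26/38]
  24 → bin 2 (new)  [load 24/38]
  22 → bin 3 (new)  [load 22/38]
  22 → bin 4 (new)  [load 22/38]
  21 → bin 5 (new)  [load 21/38]
  12 → bin 1  [load 38/38]
  12 → bin 2  [load 36/38]
  11 → bin 3  [load 33/38]
  9 → bin 4  [load 31/38]
  8 → bin 5  [load 29/38]
  4 → bin 3  [load 37/38]
5 bins opened.

5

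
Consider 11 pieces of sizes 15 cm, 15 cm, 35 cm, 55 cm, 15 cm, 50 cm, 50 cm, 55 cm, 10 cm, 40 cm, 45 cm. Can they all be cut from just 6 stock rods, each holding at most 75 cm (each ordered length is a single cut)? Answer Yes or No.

Yes

A valid assignment using 6 stock rods:
  stock rod 1: 55 + 15 = 70
  stock rod 2: 55 + 15 = 70
  stock rod 3: 50 + 15 + 10 = 75
  stock rod 4: 50 = 50
  stock rod 5: 45 = 45
  stock rod 6: 40 + 35 = 75
Every load is within 75 cm, so 6 stock rods suffice.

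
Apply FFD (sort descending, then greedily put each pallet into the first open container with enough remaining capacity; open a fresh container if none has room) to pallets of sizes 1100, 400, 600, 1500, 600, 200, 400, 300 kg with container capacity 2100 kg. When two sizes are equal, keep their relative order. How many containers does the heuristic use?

Sorted descending: 1500, 1100, 600, 600, 400, 400, 300, 200.
  1500 → container 1 (new)  [load 1500/2100]
  1100 → container 2 (new)  [load 1100/2100]
  600 → container 1  [load 2100/2100]
  600 → container 2  [load 1700/2100]
  400 → container 2  [load 2100/2100]
  400 → container 3 (new)  [load 400/2100]
  300 → container 3  [load 700/2100]
  200 → container 3  [load 900/2100]
3 containers opened.

3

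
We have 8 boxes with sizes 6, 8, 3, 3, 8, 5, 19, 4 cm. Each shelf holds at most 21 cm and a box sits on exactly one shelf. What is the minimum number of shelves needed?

Total = 19 + 8 + 8 + 6 + 5 + 4 + 3 + 3 = 56 cm.
Lower bound: ⌈56/21⌉ = 3 shelves.
A packing using 3 shelves:
  shelf 1: 19 = 19
  shelf 2: 8 + 8 + 5 = 21
  shelf 3: 6 + 4 + 3 + 3 = 16
This matches the lower bound, so 3 is optimal.

3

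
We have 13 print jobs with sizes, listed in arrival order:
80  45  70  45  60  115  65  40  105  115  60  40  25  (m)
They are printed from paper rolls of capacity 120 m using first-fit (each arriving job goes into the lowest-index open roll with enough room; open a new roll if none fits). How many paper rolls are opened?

8

  80 → roll 1 (new)  [load 80/120]
  45 → roll 2 (new)  [load 45/120]
  70 → roll 2  [load 115/120]
  45 → roll 3 (new)  [load 45/120]
  60 → roll 3  [load 105/120]
  115 → roll 4 (new)  [load 115/120]
  65 → roll 5 (new)  [load 65/120]
  40 → roll 1  [load 120/120]
  105 → roll 6 (new)  [load 105/120]
  115 → roll 7 (new)  [load 115/120]
  60 → roll 8 (new)  [load 60/120]
  40 → roll 5  [load 105/120]
  25 → roll 8  [load 85/120]
8 paper rolls opened.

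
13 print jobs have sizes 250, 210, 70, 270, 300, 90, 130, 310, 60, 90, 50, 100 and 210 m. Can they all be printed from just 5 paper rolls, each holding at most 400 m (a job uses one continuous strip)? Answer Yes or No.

No

Total = 2140 m; ⌈2140/400⌉ = 6.
At least 6 paper rolls are required, but only 5 are allowed.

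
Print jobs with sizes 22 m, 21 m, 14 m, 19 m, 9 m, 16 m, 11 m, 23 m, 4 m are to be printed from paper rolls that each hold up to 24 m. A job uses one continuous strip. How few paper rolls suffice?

7

Total = 23 + 22 + 21 + 19 + 16 + 14 + 11 + 9 + 4 = 139 m.
Lower bound: ⌈139/24⌉ = 6 paper rolls.
A packing using 7 paper rolls:
  roll 1: 23 = 23
  roll 2: 22 = 22
  roll 3: 21 = 21
  roll 4: 19 + 4 = 23
  roll 5: 16 = 16
  roll 6: 14 + 9 = 23
  roll 7: 11 = 11
No arrangement into 6 paper rolls stays within capacity, so 7 is optimal.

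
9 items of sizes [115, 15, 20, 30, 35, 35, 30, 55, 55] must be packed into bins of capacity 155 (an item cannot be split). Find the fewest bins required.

Total = 115 + 55 + 55 + 35 + 35 + 30 + 30 + 20 + 15 = 390.
Lower bound: ⌈390/155⌉ = 3 bins.
A packing using 3 bins:
  bin 1: 115 + 35 = 150
  bin 2: 55 + 55 + 35 = 145
  bin 3: 30 + 30 + 20 + 15 = 95
This matches the lower bound, so 3 is optimal.

3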